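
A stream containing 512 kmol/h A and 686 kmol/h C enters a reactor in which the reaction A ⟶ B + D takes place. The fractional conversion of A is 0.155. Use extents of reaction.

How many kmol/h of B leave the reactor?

A reacted = 0.155 × 512 = 79.36 kmol/h; ν_A = −1, so ξ = 79.36/1 = 79.36 kmol/h.
Outlet amounts (n = n₀ + ν ξ):
  A: 512 − 1(79.36) = 432.6
  B: 0 + 1(79.36) = 79.36
  D: 0 + 1(79.36) = 79.36
  C: 686 (inert)

79.4 kmol/h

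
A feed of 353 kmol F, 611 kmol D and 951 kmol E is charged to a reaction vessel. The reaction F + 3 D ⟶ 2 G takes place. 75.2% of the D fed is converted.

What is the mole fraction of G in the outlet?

0.19

D reacted = 0.752 × 611 = 459.5 kmol; ν_D = −3, so ξ = 459.5/3 = 153.2 kmol.
Outlet amounts (n = n₀ + ν ξ):
  F: 353 − 1(153.2) = 199.8
  D: 611 − 3(153.2) = 151.5
  G: 0 + 2(153.2) = 306.3
  E: 951 (inert)
Total out = 1609 kmol; y_G = 306.3 / 1609 = 0.1904.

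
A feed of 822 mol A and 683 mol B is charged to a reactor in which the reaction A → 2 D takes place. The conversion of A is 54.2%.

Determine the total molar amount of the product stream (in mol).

A reacted = 0.542 × 822 = 445.5 mol; ν_A = −1, so ξ = 445.5/1 = 445.5 mol.
Outlet amounts (n = n₀ + ν ξ):
  A: 822 − 1(445.5) = 376.5
  D: 0 + 2(445.5) = 891
  B: 683 (inert)
Total out = 376.5 + 891 + 683 = 1951 mol.

1950 mol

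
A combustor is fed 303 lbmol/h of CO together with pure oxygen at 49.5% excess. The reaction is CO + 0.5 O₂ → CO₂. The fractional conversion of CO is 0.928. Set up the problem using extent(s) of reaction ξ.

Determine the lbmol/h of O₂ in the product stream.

85.9 lbmol/h

Stoichiometric O₂ = 0.5 × 303 = 151.5 lbmol/h; O₂ fed = 151.5 × 1.495 = 226.5 lbmol/h.
Fuel reacted = 0.928 × 303 → ξ = 281.2 lbmol/h.
Outlet (n = n₀ + ν ξ):
  CO: 303 − 1(281.2) = 21.82
  O₂: 226.5 − 0.5(281.2) = 85.9
  CO₂: 0 + 1(281.2) = 281.2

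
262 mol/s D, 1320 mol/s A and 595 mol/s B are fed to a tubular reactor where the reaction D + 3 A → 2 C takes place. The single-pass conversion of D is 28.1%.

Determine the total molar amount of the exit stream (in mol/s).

2030 mol/s

D reacted = 0.281 × 262 = 73.62 mol/s; ν_D = −1, so ξ = 73.62/1 = 73.62 mol/s.
Outlet amounts (n = n₀ + ν ξ):
  D: 262 − 1(73.62) = 188.4
  A: 1320 − 3(73.62) = 1099
  C: 0 + 2(73.62) = 147.2
  B: 595 (inert)
Total out = 188.4 + 1099 + 147.2 + 595 = 2030 mol/s.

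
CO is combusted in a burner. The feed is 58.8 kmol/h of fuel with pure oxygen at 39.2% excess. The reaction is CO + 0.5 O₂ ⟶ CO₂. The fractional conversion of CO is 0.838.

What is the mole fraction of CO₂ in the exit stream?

Stoichiometric O₂ = 0.5 × 58.8 = 29.4 kmol/h; O₂ fed = 29.4 × 1.392 = 40.92 kmol/h.
Fuel reacted = 0.838 × 58.8 → ξ = 49.27 kmol/h.
Outlet (n = n₀ + ν ξ):
  CO: 58.8 − 1(49.27) = 9.526
  O₂: 40.92 − 0.5(49.27) = 16.29
  CO₂: 0 + 1(49.27) = 49.27
Total out = 75.09 kmol/h; y_CO₂ = 49.27 / 75.09 = 0.6562.

0.656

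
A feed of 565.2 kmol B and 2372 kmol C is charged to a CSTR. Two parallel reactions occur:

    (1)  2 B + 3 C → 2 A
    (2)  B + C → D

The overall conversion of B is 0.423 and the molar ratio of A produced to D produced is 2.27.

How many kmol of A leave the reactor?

166 kmol

Conversion of B: B consumed = 0.423 × 565.2 = 239.1 kmol = 2ξ₁ + 1ξ₂.
Selectivity: 2ξ₁ / (1ξ₂) = 2.27 → ξ₁ = 1.135 ξ₂.
Substitute: (2·1.135 + 1) ξ₂ = 239.1 → ξ₂ = 73.11 kmol, ξ₁ = 82.98 kmol.
Outlet amounts (n = n₀ + Σ ν·ξ):
  B: 565.2 − 2(82.98) − 1(73.11) = 326.1
  C: 2372 − 3(82.98) − 1(73.11) = 2050
  A: 0 + 2(82.98) = 166
  D: 0 + 1(73.11) = 73.11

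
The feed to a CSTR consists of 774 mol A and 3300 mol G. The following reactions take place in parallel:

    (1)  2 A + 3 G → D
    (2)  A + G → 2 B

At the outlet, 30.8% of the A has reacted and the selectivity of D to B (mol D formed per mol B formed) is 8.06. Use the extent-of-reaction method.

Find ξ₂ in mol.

ξ₂ = 7.17 mol

Conversion of A: A consumed = 0.308 × 774 = 238.4 mol = 2ξ₁ + 1ξ₂.
Selectivity: 1ξ₁ / (2ξ₂) = 8.06 → ξ₁ = 16.12 ξ₂.
Substitute: (2·16.12 + 1) ξ₂ = 238.4 → ξ₂ = 7.172 mol, ξ₁ = 115.6 mol.
Outlet amounts (n = n₀ + Σ ν·ξ):
  A: 774 − 2(115.6) − 1(7.172) = 535.6
  G: 3300 − 3(115.6) − 1(7.172) = 2946
  D: 0 + 1(115.6) = 115.6
  B: 0 + 2(7.172) = 14.34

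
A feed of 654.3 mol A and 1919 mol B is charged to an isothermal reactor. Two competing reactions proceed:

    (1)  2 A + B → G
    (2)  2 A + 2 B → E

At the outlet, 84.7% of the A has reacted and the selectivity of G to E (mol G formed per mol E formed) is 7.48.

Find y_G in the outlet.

Conversion of A: A consumed = 0.847 × 654.3 = 554.2 mol = 2ξ₁ + 2ξ₂.
Selectivity: 1ξ₁ / (1ξ₂) = 7.48 → ξ₁ = 7.48 ξ₂.
Substitute: (2·7.48 + 2) ξ₂ = 554.2 → ξ₂ = 32.68 mol, ξ₁ = 244.4 mol.
Outlet amounts (n = n₀ + Σ ν·ξ):
  A: 654.3 − 2(244.4) − 2(32.68) = 100.1
  B: 1919 − 1(244.4) − 2(32.68) = 1609
  G: 0 + 1(244.4) = 244.4
  E: 0 + 1(32.68) = 32.68
Total out = 1986 mol; y_G = 244.4 / 1986 = 0.123.

0.123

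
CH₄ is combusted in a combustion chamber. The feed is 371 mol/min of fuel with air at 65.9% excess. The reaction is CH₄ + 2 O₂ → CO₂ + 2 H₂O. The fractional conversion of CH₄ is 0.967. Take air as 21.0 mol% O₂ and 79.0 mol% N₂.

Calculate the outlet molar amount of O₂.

Stoichiometric O₂ = 2 × 371 = 742 mol/min; O₂ fed = 742 × 1.659 = 1231 mol/min.
N₂ fed = 1231 × 79/21 = 4631 mol/min.
Fuel reacted = 0.967 × 371 → ξ = 358.8 mol/min.
Outlet (n = n₀ + ν ξ):
  CH₄: 371 − 1(358.8) = 12.24
  O₂: 1231 − 2(358.8) = 513.5
  N₂: 4631 (inert)
  CO₂: 0 + 1(358.8) = 358.8
  H₂O: 0 + 2(358.8) = 717.5

513 mol/min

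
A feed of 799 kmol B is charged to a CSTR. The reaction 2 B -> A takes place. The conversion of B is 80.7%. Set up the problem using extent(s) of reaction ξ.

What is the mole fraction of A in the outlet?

0.676

B reacted = 0.807 × 799 = 644.8 kmol; ν_B = −2, so ξ = 644.8/2 = 322.4 kmol.
Outlet amounts (n = n₀ + ν ξ):
  B: 799 − 2(322.4) = 154.2
  A: 0 + 1(322.4) = 322.4
Total out = 476.6 kmol; y_A = 322.4 / 476.6 = 0.6764.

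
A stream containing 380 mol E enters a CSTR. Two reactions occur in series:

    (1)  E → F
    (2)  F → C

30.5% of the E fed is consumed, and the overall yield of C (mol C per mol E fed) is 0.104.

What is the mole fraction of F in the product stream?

Conversion of E: E consumed = 1ξ₁ = 0.305 × 380 → ξ₁ = 115.9 mol.
Yield of C: 1ξ₂ / 380 = 0.104 → ξ₂ = 39.52 mol.
Outlet amounts (n = n₀ + Σ ν·ξ):
  E: 380 − 1(115.9) = 264.1
  F: 0 + 1(115.9) − 1(39.52) = 76.38
  C: 0 + 1(39.52) = 39.52
Total out = 380 mol; y_F = 76.38 / 380 = 0.201.

0.201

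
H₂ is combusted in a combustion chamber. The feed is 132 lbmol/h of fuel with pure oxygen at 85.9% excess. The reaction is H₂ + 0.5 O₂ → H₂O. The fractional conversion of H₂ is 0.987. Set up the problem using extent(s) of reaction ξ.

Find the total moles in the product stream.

190 lbmol/h

Stoichiometric O₂ = 0.5 × 132 = 66 lbmol/h; O₂ fed = 66 × 1.859 = 122.7 lbmol/h.
Fuel reacted = 0.987 × 132 → ξ = 130.3 lbmol/h.
Outlet (n = n₀ + ν ξ):
  H₂: 132 − 1(130.3) = 1.716
  O₂: 122.7 − 0.5(130.3) = 57.55
  H₂O: 0 + 1(130.3) = 130.3
Total out = 1.716 + 57.55 + 130.3 = 189.6 lbmol/h.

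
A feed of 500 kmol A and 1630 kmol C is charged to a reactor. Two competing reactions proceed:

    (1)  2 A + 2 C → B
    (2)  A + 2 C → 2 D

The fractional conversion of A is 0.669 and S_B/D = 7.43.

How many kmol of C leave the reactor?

Conversion of A: A consumed = 0.669 × 500 = 334.5 kmol = 2ξ₁ + 1ξ₂.
Selectivity: 1ξ₁ / (2ξ₂) = 7.43 → ξ₁ = 14.86 ξ₂.
Substitute: (2·14.86 + 1) ξ₂ = 334.5 → ξ₂ = 10.89 kmol, ξ₁ = 161.8 kmol.
Outlet amounts (n = n₀ + Σ ν·ξ):
  A: 500 − 2(161.8) − 1(10.89) = 165.5
  C: 1630 − 2(161.8) − 2(10.89) = 1285
  B: 0 + 1(161.8) = 161.8
  D: 0 + 2(10.89) = 21.78

1280 kmol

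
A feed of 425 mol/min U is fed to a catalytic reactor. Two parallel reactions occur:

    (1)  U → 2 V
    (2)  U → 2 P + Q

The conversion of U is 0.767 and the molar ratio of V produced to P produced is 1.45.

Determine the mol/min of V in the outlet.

Conversion of U: U consumed = 0.767 × 425 = 326 mol/min = 1ξ₁ + 1ξ₂.
Selectivity: 2ξ₁ / (2ξ₂) = 1.45 → ξ₁ = 1.45 ξ₂.
Substitute: (1·1.45 + 1) ξ₂ = 326 → ξ₂ = 133.1 mol/min, ξ₁ = 192.9 mol/min.
Outlet amounts (n = n₀ + Σ ν·ξ):
  U: 425 − 1(192.9) − 1(133.1) = 99.03
  V: 0 + 2(192.9) = 385.8
  P: 0 + 2(133.1) = 266.1
  Q: 0 + 1(133.1) = 133.1

386 mol/min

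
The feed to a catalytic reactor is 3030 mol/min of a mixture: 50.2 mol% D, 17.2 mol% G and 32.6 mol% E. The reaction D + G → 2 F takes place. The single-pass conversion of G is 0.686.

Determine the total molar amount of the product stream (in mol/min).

G reacted = 0.686 × 521.2 = 357.5 mol/min; ν_G = −1, so ξ = 357.5/1 = 357.5 mol/min.
Outlet amounts (n = n₀ + ν ξ):
  D: 1521 − 1(357.5) = 1164
  G: 521.2 − 1(357.5) = 163.6
  F: 0 + 2(357.5) = 715
  E: 987.8 (inert)
Total out = 1164 + 163.6 + 715 + 987.8 = 3030 mol/min.

3030 mol/min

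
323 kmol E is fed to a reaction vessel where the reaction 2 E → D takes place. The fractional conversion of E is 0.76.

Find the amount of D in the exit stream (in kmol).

E reacted = 0.76 × 323 = 245.5 kmol; ν_E = −2, so ξ = 245.5/2 = 122.7 kmol.
Outlet amounts (n = n₀ + ν ξ):
  E: 323 − 2(122.7) = 77.52
  D: 0 + 1(122.7) = 122.7

123 kmol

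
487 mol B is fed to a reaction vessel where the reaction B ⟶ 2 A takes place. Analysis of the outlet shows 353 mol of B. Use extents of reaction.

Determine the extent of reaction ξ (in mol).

For B: n = n₀ − 1ξ → 353 = 487 − 1ξ, giving ξ = 134 mol.
Outlet amounts (n = n₀ + ν ξ):
  B: 487 − 1(134) = 353
  A: 0 + 2(134) = 268

ξ = 134 mol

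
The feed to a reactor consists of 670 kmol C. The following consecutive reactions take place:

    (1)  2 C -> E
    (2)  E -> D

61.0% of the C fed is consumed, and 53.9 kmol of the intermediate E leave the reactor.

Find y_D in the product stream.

0.323

Conversion of C: C consumed = 2ξ₁ = 0.61 × 670 → ξ₁ = 204.3 kmol.
E balance: n_E = 0 + 1ξ₁ − 1ξ₂ = 53.9 → ξ₂ = (1·204.3 − 53.9)/1 = 150.4 kmol.
Outlet amounts (n = n₀ + Σ ν·ξ):
  C: 670 − 2(204.3) = 261.3
  E: 0 + 1(204.3) − 1(150.4) = 53.9
  D: 0 + 1(150.4) = 150.4
Total out = 465.6 kmol; y_D = 150.4 / 465.6 = 0.3231.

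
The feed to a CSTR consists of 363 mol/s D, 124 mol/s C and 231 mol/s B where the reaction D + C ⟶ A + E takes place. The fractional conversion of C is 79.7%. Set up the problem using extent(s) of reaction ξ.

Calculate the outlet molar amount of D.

264 mol/s

C reacted = 0.797 × 124 = 98.83 mol/s; ν_C = −1, so ξ = 98.83/1 = 98.83 mol/s.
Outlet amounts (n = n₀ + ν ξ):
  D: 363 − 1(98.83) = 264.2
  C: 124 − 1(98.83) = 25.17
  A: 0 + 1(98.83) = 98.83
  E: 0 + 1(98.83) = 98.83
  B: 231 (inert)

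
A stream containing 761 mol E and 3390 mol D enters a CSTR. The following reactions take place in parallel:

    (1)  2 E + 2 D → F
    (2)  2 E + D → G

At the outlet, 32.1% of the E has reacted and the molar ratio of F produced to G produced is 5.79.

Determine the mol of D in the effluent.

3160 mol

Conversion of E: E consumed = 0.321 × 761 = 244.3 mol = 2ξ₁ + 2ξ₂.
Selectivity: 1ξ₁ / (1ξ₂) = 5.79 → ξ₁ = 5.79 ξ₂.
Substitute: (2·5.79 + 2) ξ₂ = 244.3 → ξ₂ = 17.99 mol, ξ₁ = 104.2 mol.
Outlet amounts (n = n₀ + Σ ν·ξ):
  E: 761 − 2(104.2) − 2(17.99) = 516.7
  D: 3390 − 2(104.2) − 1(17.99) = 3164
  F: 0 + 1(104.2) = 104.2
  G: 0 + 1(17.99) = 17.99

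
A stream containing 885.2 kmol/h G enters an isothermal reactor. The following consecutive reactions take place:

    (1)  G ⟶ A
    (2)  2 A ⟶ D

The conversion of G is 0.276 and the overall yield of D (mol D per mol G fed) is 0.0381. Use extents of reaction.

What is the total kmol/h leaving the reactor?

851 kmol/h

Conversion of G: G consumed = 1ξ₁ = 0.276 × 885.2 → ξ₁ = 244.3 kmol/h.
Yield of D: 1ξ₂ / 885.2 = 0.0381 → ξ₂ = 33.73 kmol/h.
Outlet amounts (n = n₀ + Σ ν·ξ):
  G: 885.2 − 1(244.3) = 640.9
  A: 0 + 1(244.3) − 2(33.73) = 176.9
  D: 0 + 1(33.73) = 33.73
Total out = 640.9 + 176.9 + 33.73 = 851.5 kmol/h.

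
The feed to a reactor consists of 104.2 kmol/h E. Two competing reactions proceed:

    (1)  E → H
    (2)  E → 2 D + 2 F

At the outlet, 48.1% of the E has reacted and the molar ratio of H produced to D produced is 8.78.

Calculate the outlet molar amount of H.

Conversion of E: E consumed = 0.481 × 104.2 = 50.12 kmol/h = 1ξ₁ + 1ξ₂.
Selectivity: 1ξ₁ / (2ξ₂) = 8.78 → ξ₁ = 17.56 ξ₂.
Substitute: (1·17.56 + 1) ξ₂ = 50.12 → ξ₂ = 2.7 kmol/h, ξ₁ = 47.42 kmol/h.
Outlet amounts (n = n₀ + Σ ν·ξ):
  E: 104.2 − 1(47.42) − 1(2.7) = 54.08
  H: 0 + 1(47.42) = 47.42
  D: 0 + 2(2.7) = 5.401
  F: 0 + 2(2.7) = 5.401

47.4 kmol/h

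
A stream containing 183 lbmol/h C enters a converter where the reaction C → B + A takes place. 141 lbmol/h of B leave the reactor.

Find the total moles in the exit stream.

324 lbmol/h

For B: n = n₀ + 1ξ → 141 = 0 + 1ξ, giving ξ = 141 lbmol/h.
Outlet amounts (n = n₀ + ν ξ):
  C: 183 − 1(141) = 42
  B: 0 + 1(141) = 141
  A: 0 + 1(141) = 141
Total out = 42 + 141 + 141 = 324 lbmol/h.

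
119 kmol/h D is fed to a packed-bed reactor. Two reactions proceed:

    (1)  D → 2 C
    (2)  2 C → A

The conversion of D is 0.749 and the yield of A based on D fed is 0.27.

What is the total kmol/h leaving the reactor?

176 kmol/h

Conversion of D: D consumed = 1ξ₁ = 0.749 × 119 → ξ₁ = 89.13 kmol/h.
Yield of A: 1ξ₂ / 119 = 0.27 → ξ₂ = 32.13 kmol/h.
Outlet amounts (n = n₀ + Σ ν·ξ):
  D: 119 − 1(89.13) = 29.87
  C: 0 + 2(89.13) − 2(32.13) = 114
  A: 0 + 1(32.13) = 32.13
Total out = 29.87 + 114 + 32.13 = 176 kmol/h.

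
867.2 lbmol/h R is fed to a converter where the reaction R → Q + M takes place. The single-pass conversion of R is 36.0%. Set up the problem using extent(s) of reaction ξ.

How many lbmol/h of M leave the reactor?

312 lbmol/h

R reacted = 0.36 × 867.2 = 312.2 lbmol/h; ν_R = −1, so ξ = 312.2/1 = 312.2 lbmol/h.
Outlet amounts (n = n₀ + ν ξ):
  R: 867.2 − 1(312.2) = 555
  Q: 0 + 1(312.2) = 312.2
  M: 0 + 1(312.2) = 312.2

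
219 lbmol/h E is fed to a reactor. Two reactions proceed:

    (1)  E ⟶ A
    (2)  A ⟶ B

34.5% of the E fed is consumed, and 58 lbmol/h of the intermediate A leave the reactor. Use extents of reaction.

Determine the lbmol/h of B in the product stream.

17.6 lbmol/h

Conversion of E: E consumed = 1ξ₁ = 0.345 × 219 → ξ₁ = 75.55 lbmol/h.
A balance: n_A = 0 + 1ξ₁ − 1ξ₂ = 58 → ξ₂ = (1·75.55 − 58)/1 = 17.55 lbmol/h.
Outlet amounts (n = n₀ + Σ ν·ξ):
  E: 219 − 1(75.55) = 143.4
  A: 0 + 1(75.55) − 1(17.55) = 58
  B: 0 + 1(17.55) = 17.55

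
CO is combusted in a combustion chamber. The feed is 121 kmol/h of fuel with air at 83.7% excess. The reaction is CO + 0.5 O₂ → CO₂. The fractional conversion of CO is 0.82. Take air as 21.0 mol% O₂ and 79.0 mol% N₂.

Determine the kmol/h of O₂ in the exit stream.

Stoichiometric O₂ = 0.5 × 121 = 60.5 kmol/h; O₂ fed = 60.5 × 1.837 = 111.1 kmol/h.
N₂ fed = 111.1 × 79/21 = 418.1 kmol/h.
Fuel reacted = 0.82 × 121 → ξ = 99.22 kmol/h.
Outlet (n = n₀ + ν ξ):
  CO: 121 − 1(99.22) = 21.78
  O₂: 111.1 − 0.5(99.22) = 61.53
  N₂: 418.1 (inert)
  CO₂: 0 + 1(99.22) = 99.22

61.5 kmol/h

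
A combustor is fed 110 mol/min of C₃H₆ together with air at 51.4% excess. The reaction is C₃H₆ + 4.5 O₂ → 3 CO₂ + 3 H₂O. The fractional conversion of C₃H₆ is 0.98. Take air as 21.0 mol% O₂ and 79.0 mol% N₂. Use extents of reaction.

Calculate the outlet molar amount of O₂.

264 mol/min

Stoichiometric O₂ = 4.5 × 110 = 495 mol/min; O₂ fed = 495 × 1.514 = 749.4 mol/min.
N₂ fed = 749.4 × 79/21 = 2819 mol/min.
Fuel reacted = 0.98 × 110 → ξ = 107.8 mol/min.
Outlet (n = n₀ + ν ξ):
  C₃H₆: 110 − 1(107.8) = 2.2
  O₂: 749.4 − 4.5(107.8) = 264.3
  N₂: 2819 (inert)
  CO₂: 0 + 3(107.8) = 323.4
  H₂O: 0 + 3(107.8) = 323.4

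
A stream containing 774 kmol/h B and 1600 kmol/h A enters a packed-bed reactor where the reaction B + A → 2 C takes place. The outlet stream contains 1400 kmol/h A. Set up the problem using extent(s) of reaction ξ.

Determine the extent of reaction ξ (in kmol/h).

For A: n = n₀ − 1ξ → 1400 = 1600 − 1ξ, giving ξ = 200 kmol/h.
Outlet amounts (n = n₀ + ν ξ):
  B: 774 − 1(200) = 574
  A: 1600 − 1(200) = 1400
  C: 0 + 2(200) = 400

ξ = 200 kmol/h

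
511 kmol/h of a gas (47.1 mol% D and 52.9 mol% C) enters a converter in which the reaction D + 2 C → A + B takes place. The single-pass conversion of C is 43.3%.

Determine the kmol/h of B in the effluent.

C reacted = 0.433 × 270.3 = 117 kmol/h; ν_C = −2, so ξ = 117/2 = 58.52 kmol/h.
Outlet amounts (n = n₀ + ν ξ):
  D: 240.7 − 1(58.52) = 182.2
  C: 270.3 − 2(58.52) = 153.3
  A: 0 + 1(58.52) = 58.52
  B: 0 + 1(58.52) = 58.52

58.5 kmol/h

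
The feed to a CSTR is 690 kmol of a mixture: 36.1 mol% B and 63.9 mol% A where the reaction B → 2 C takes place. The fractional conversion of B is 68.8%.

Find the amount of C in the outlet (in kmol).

343 kmol

B reacted = 0.688 × 249.1 = 171.4 kmol; ν_B = −1, so ξ = 171.4/1 = 171.4 kmol.
Outlet amounts (n = n₀ + ν ξ):
  B: 249.1 − 1(171.4) = 77.72
  C: 0 + 2(171.4) = 342.7
  A: 440.9 (inert)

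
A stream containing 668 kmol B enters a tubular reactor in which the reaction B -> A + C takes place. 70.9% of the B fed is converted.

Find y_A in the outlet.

B reacted = 0.709 × 668 = 473.6 kmol; ν_B = −1, so ξ = 473.6/1 = 473.6 kmol.
Outlet amounts (n = n₀ + ν ξ):
  B: 668 − 1(473.6) = 194.4
  A: 0 + 1(473.6) = 473.6
  C: 0 + 1(473.6) = 473.6
Total out = 1142 kmol; y_A = 473.6 / 1142 = 0.4149.

0.415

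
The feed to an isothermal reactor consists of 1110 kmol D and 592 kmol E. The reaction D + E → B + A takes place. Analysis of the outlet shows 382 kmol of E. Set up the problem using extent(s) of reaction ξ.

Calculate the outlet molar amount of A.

210 kmol

For E: n = n₀ − 1ξ → 382 = 592 − 1ξ, giving ξ = 210 kmol.
Outlet amounts (n = n₀ + ν ξ):
  D: 1110 − 1(210) = 900
  E: 592 − 1(210) = 382
  B: 0 + 1(210) = 210
  A: 0 + 1(210) = 210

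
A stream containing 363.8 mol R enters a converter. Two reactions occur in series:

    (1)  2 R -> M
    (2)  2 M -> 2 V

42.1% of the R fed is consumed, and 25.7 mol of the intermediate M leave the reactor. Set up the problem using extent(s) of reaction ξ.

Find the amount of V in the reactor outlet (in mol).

Conversion of R: R consumed = 2ξ₁ = 0.421 × 363.8 → ξ₁ = 76.58 mol.
M balance: n_M = 0 + 1ξ₁ − 2ξ₂ = 25.7 → ξ₂ = (1·76.58 − 25.7)/2 = 25.44 mol.
Outlet amounts (n = n₀ + Σ ν·ξ):
  R: 363.8 − 2(76.58) = 210.6
  M: 0 + 1(76.58) − 2(25.44) = 25.7
  V: 0 + 2(25.44) = 50.88

50.9 mol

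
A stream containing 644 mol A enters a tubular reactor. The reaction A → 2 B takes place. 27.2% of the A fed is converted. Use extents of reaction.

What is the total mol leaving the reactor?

819 mol

A reacted = 0.272 × 644 = 175.2 mol; ν_A = −1, so ξ = 175.2/1 = 175.2 mol.
Outlet amounts (n = n₀ + ν ξ):
  A: 644 − 1(175.2) = 468.8
  B: 0 + 2(175.2) = 350.3
Total out = 468.8 + 350.3 = 819.2 mol.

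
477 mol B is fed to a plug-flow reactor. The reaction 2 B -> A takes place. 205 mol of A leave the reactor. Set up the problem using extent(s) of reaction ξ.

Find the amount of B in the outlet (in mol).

67 mol

For A: n = n₀ + 1ξ → 205 = 0 + 1ξ, giving ξ = 205 mol.
Outlet amounts (n = n₀ + ν ξ):
  B: 477 − 2(205) = 67
  A: 0 + 1(205) = 205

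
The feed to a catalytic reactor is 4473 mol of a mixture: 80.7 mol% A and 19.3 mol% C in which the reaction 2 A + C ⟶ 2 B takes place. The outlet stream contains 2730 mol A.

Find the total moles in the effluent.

4030 mol

For A: n = n₀ − 2ξ → 2730 = 3610 − 2ξ, giving ξ = 439.9 mol.
Outlet amounts (n = n₀ + ν ξ):
  A: 3610 − 2(439.9) = 2730
  C: 863.3 − 1(439.9) = 423.4
  B: 0 + 2(439.9) = 879.7
Total out = 2730 + 423.4 + 879.7 = 4033 mol.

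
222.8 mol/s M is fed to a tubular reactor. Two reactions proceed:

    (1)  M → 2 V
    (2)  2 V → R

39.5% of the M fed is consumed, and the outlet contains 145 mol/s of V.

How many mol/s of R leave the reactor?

Conversion of M: M consumed = 1ξ₁ = 0.395 × 222.8 → ξ₁ = 88.01 mol/s.
V balance: n_V = 0 + 2ξ₁ − 2ξ₂ = 145 → ξ₂ = (2·88.01 − 145)/2 = 15.51 mol/s.
Outlet amounts (n = n₀ + Σ ν·ξ):
  M: 222.8 − 1(88.01) = 134.8
  V: 0 + 2(88.01) − 2(15.51) = 145
  R: 0 + 1(15.51) = 15.51

15.5 mol/s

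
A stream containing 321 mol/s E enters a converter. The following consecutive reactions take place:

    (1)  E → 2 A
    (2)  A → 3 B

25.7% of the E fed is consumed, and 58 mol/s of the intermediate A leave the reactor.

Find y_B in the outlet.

0.52

Conversion of E: E consumed = 1ξ₁ = 0.257 × 321 → ξ₁ = 82.5 mol/s.
A balance: n_A = 0 + 2ξ₁ − 1ξ₂ = 58 → ξ₂ = (2·82.5 − 58)/1 = 107 mol/s.
Outlet amounts (n = n₀ + Σ ν·ξ):
  E: 321 − 1(82.5) = 238.5
  A: 0 + 2(82.5) − 1(107) = 58
  B: 0 + 3(107) = 321
Total out = 617.5 mol/s; y_B = 321 / 617.5 = 0.5198.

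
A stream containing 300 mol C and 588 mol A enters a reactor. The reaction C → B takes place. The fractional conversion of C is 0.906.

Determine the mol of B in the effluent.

272 mol

C reacted = 0.906 × 300 = 271.8 mol; ν_C = −1, so ξ = 271.8/1 = 271.8 mol.
Outlet amounts (n = n₀ + ν ξ):
  C: 300 − 1(271.8) = 28.2
  B: 0 + 1(271.8) = 271.8
  A: 588 (inert)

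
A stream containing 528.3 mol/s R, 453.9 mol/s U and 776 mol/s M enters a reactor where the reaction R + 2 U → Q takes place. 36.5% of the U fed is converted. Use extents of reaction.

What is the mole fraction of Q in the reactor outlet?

U reacted = 0.365 × 453.9 = 165.7 mol/s; ν_U = −2, so ξ = 165.7/2 = 82.84 mol/s.
Outlet amounts (n = n₀ + ν ξ):
  R: 528.3 − 1(82.84) = 445.5
  U: 453.9 − 2(82.84) = 288.2
  Q: 0 + 1(82.84) = 82.84
  M: 776 (inert)
Total out = 1593 mol/s; y_Q = 82.84 / 1593 = 0.05202.

0.052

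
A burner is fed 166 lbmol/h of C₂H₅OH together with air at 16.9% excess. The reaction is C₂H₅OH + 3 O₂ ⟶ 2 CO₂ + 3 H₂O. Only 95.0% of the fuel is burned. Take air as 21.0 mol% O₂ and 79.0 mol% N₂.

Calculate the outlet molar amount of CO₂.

315 lbmol/h

Stoichiometric O₂ = 3 × 166 = 498 lbmol/h; O₂ fed = 498 × 1.169 = 582.2 lbmol/h.
N₂ fed = 582.2 × 79/21 = 2190 lbmol/h.
Fuel reacted = 0.95 × 166 → ξ = 157.7 lbmol/h.
Outlet (n = n₀ + ν ξ):
  C₂H₅OH: 166 − 1(157.7) = 8.3
  O₂: 582.2 − 3(157.7) = 109.1
  N₂: 2190 (inert)
  CO₂: 0 + 2(157.7) = 315.4
  H₂O: 0 + 3(157.7) = 473.1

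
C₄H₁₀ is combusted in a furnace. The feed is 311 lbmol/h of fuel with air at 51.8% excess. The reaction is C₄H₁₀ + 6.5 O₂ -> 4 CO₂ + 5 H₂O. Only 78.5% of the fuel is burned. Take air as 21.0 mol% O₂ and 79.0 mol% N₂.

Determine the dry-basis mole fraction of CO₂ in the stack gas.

Stoichiometric O₂ = 6.5 × 311 = 2022 lbmol/h; O₂ fed = 2022 × 1.518 = 3069 lbmol/h.
N₂ fed = 3069 × 79/21 = 11540 lbmol/h.
Fuel reacted = 0.785 × 311 → ξ = 244.1 lbmol/h.
Outlet (n = n₀ + ν ξ):
  C₄H₁₀: 311 − 1(244.1) = 66.86
  O₂: 3069 − 6.5(244.1) = 1482
  N₂: 11540 (inert)
  CO₂: 0 + 4(244.1) = 976.5
  H₂O: 0 + 5(244.1) = 1221
Dry total = 14070 lbmol/h; y_CO₂ (dry) = 976.5 / 14070 = 0.06941.

0.0694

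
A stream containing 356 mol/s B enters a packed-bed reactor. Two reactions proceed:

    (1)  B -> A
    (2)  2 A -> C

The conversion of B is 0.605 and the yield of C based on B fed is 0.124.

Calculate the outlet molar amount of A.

127 mol/s

Conversion of B: B consumed = 1ξ₁ = 0.605 × 356 → ξ₁ = 215.4 mol/s.
Yield of C: 1ξ₂ / 356 = 0.124 → ξ₂ = 44.14 mol/s.
Outlet amounts (n = n₀ + Σ ν·ξ):
  B: 356 − 1(215.4) = 140.6
  A: 0 + 1(215.4) − 2(44.14) = 127.1
  C: 0 + 1(44.14) = 44.14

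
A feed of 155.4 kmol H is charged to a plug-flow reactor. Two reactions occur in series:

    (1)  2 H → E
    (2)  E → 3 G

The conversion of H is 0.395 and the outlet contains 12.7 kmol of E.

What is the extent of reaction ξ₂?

Conversion of H: H consumed = 2ξ₁ = 0.395 × 155.4 → ξ₁ = 30.69 kmol.
E balance: n_E = 0 + 1ξ₁ − 1ξ₂ = 12.7 → ξ₂ = (1·30.69 − 12.7)/1 = 17.99 kmol.
Outlet amounts (n = n₀ + Σ ν·ξ):
  H: 155.4 − 2(30.69) = 94.02
  E: 0 + 1(30.69) − 1(17.99) = 12.7
  G: 0 + 3(17.99) = 53.97

ξ₂ = 18 kmol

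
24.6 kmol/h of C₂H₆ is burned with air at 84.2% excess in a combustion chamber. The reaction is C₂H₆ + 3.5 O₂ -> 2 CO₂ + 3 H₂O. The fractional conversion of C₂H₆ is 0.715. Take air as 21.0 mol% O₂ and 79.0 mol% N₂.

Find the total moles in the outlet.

Stoichiometric O₂ = 3.5 × 24.6 = 86.1 kmol/h; O₂ fed = 86.1 × 1.842 = 158.6 kmol/h.
N₂ fed = 158.6 × 79/21 = 596.6 kmol/h.
Fuel reacted = 0.715 × 24.6 → ξ = 17.59 kmol/h.
Outlet (n = n₀ + ν ξ):
  C₂H₆: 24.6 − 1(17.59) = 7.011
  O₂: 158.6 − 3.5(17.59) = 97.03
  N₂: 596.6 (inert)
  CO₂: 0 + 2(17.59) = 35.18
  H₂O: 0 + 3(17.59) = 52.77
Total out = 7.011 + 97.03 + 596.6 + 35.18 + 52.77 = 788.6 kmol/h.

789 kmol/h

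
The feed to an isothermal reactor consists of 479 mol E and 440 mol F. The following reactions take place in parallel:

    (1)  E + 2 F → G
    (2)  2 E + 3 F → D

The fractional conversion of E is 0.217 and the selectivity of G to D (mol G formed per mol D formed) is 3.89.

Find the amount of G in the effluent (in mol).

Conversion of E: E consumed = 0.217 × 479 = 103.9 mol = 1ξ₁ + 2ξ₂.
Selectivity: 1ξ₁ / (1ξ₂) = 3.89 → ξ₁ = 3.89 ξ₂.
Substitute: (1·3.89 + 2) ξ₂ = 103.9 → ξ₂ = 17.65 mol, ξ₁ = 68.65 mol.
Outlet amounts (n = n₀ + Σ ν·ξ):
  E: 479 − 1(68.65) − 2(17.65) = 375.1
  F: 440 − 2(68.65) − 3(17.65) = 249.8
  G: 0 + 1(68.65) = 68.65
  D: 0 + 1(17.65) = 17.65

68.6 mol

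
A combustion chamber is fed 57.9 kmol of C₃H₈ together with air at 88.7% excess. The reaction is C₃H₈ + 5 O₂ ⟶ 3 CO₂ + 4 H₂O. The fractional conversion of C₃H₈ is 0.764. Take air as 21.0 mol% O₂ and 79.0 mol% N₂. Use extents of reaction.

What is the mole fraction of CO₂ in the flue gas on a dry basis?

Stoichiometric O₂ = 5 × 57.9 = 289.5 kmol; O₂ fed = 289.5 × 1.887 = 546.3 kmol.
N₂ fed = 546.3 × 79/21 = 2055 kmol.
Fuel reacted = 0.764 × 57.9 → ξ = 44.24 kmol.
Outlet (n = n₀ + ν ξ):
  C₃H₈: 57.9 − 1(44.24) = 13.66
  O₂: 546.3 − 5(44.24) = 325.1
  N₂: 2055 (inert)
  CO₂: 0 + 3(44.24) = 132.7
  H₂O: 0 + 4(44.24) = 176.9
Dry total = 2527 kmol; y_CO₂ (dry) = 132.7 / 2527 = 0.05252.

0.0525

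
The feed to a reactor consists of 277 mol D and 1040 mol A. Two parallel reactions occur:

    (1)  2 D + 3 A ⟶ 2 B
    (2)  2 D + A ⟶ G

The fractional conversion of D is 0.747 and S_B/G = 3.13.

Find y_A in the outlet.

Conversion of D: D consumed = 0.747 × 277 = 206.9 mol = 2ξ₁ + 2ξ₂.
Selectivity: 2ξ₁ / (1ξ₂) = 3.13 → ξ₁ = 1.565 ξ₂.
Substitute: (2·1.565 + 2) ξ₂ = 206.9 → ξ₂ = 40.34 mol, ξ₁ = 63.12 mol.
Outlet amounts (n = n₀ + Σ ν·ξ):
  D: 277 − 2(63.12) − 2(40.34) = 70.08
  A: 1040 − 3(63.12) − 1(40.34) = 810.3
  B: 0 + 2(63.12) = 126.2
  G: 0 + 1(40.34) = 40.34
Total out = 1047 mol; y_A = 810.3 / 1047 = 0.7739.

0.774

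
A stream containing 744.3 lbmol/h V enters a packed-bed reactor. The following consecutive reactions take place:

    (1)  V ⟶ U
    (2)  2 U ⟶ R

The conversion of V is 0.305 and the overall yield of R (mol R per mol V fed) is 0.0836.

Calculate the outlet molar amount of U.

103 lbmol/h

Conversion of V: V consumed = 1ξ₁ = 0.305 × 744.3 → ξ₁ = 227 lbmol/h.
Yield of R: 1ξ₂ / 744.3 = 0.0836 → ξ₂ = 62.22 lbmol/h.
Outlet amounts (n = n₀ + Σ ν·ξ):
  V: 744.3 − 1(227) = 517.3
  U: 0 + 1(227) − 2(62.22) = 102.6
  R: 0 + 1(62.22) = 62.22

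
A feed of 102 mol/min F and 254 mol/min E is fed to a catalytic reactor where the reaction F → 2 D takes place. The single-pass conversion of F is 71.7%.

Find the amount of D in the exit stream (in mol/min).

146 mol/min

F reacted = 0.717 × 102 = 73.13 mol/min; ν_F = −1, so ξ = 73.13/1 = 73.13 mol/min.
Outlet amounts (n = n₀ + ν ξ):
  F: 102 − 1(73.13) = 28.87
  D: 0 + 2(73.13) = 146.3
  E: 254 (inert)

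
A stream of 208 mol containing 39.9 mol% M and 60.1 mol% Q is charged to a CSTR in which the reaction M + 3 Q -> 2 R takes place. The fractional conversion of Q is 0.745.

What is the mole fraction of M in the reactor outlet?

0.356

Q reacted = 0.745 × 125 = 93.13 mol; ν_Q = −3, so ξ = 93.13/3 = 31.04 mol.
Outlet amounts (n = n₀ + ν ξ):
  M: 82.99 − 1(31.04) = 51.95
  Q: 125 − 3(31.04) = 31.88
  R: 0 + 2(31.04) = 62.09
Total out = 145.9 mol; y_M = 51.95 / 145.9 = 0.356.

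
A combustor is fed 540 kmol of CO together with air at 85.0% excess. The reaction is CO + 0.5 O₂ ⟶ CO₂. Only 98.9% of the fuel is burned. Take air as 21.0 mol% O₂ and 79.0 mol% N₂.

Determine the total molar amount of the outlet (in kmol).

2650 kmol

Stoichiometric O₂ = 0.5 × 540 = 270 kmol; O₂ fed = 270 × 1.850 = 499.5 kmol.
N₂ fed = 499.5 × 79/21 = 1879 kmol.
Fuel reacted = 0.989 × 540 → ξ = 534.1 kmol.
Outlet (n = n₀ + ν ξ):
  CO: 540 − 1(534.1) = 5.94
  O₂: 499.5 − 0.5(534.1) = 232.5
  N₂: 1879 (inert)
  CO₂: 0 + 1(534.1) = 534.1
Total out = 5.94 + 232.5 + 1879 + 534.1 = 2652 kmol.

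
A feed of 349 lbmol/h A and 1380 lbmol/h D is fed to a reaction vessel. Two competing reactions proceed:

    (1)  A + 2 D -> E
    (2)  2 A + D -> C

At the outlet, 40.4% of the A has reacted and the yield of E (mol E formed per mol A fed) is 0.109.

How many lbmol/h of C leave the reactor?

51.5 lbmol/h

Yield of E: 1ξ₁ / 349 = 0.109 → ξ₁ = 38.04 lbmol/h.
Conversion of A: 1ξ₁ + 2ξ₂ = 0.404 × 349 = 141 → ξ₂ = 51.48 lbmol/h.
Outlet amounts (n = n₀ + Σ ν·ξ):
  A: 349 − 1(38.04) − 2(51.48) = 208
  D: 1380 − 2(38.04) − 1(51.48) = 1252
  E: 0 + 1(38.04) = 38.04
  C: 0 + 1(51.48) = 51.48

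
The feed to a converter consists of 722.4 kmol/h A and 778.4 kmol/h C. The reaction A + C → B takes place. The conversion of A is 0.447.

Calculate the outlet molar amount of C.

455 kmol/h

A reacted = 0.447 × 722.4 = 322.9 kmol/h; ν_A = −1, so ξ = 322.9/1 = 322.9 kmol/h.
Outlet amounts (n = n₀ + ν ξ):
  A: 722.4 − 1(322.9) = 399.5
  C: 778.4 − 1(322.9) = 455.5
  B: 0 + 1(322.9) = 322.9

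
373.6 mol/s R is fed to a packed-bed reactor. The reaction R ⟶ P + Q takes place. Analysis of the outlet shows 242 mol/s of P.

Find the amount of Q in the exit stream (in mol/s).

For P: n = n₀ + 1ξ → 242 = 0 + 1ξ, giving ξ = 242 mol/s.
Outlet amounts (n = n₀ + ν ξ):
  R: 373.6 − 1(242) = 131.6
  P: 0 + 1(242) = 242
  Q: 0 + 1(242) = 242

242 mol/s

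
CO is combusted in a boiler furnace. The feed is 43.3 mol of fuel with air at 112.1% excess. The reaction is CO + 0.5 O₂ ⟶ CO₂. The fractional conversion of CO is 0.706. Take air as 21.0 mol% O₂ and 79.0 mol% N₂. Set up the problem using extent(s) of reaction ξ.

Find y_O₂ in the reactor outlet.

Stoichiometric O₂ = 0.5 × 43.3 = 21.65 mol; O₂ fed = 21.65 × 2.121 = 45.92 mol.
N₂ fed = 45.92 × 79/21 = 172.7 mol.
Fuel reacted = 0.706 × 43.3 → ξ = 30.57 mol.
Outlet (n = n₀ + ν ξ):
  CO: 43.3 − 1(30.57) = 12.73
  O₂: 45.92 − 0.5(30.57) = 30.63
  N₂: 172.7 (inert)
  CO₂: 0 + 1(30.57) = 30.57
Total out = 246.7 mol; y_O₂ = 30.63 / 246.7 = 0.1242.

0.124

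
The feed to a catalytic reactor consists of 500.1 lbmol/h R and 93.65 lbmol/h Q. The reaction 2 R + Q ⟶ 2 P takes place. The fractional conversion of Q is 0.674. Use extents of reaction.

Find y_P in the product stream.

0.238

Q reacted = 0.674 × 93.65 = 63.12 lbmol/h; ν_Q = −1, so ξ = 63.12/1 = 63.12 lbmol/h.
Outlet amounts (n = n₀ + ν ξ):
  R: 500.1 − 2(63.12) = 373.9
  Q: 93.65 − 1(63.12) = 30.53
  P: 0 + 2(63.12) = 126.2
Total out = 530.6 lbmol/h; y_P = 126.2 / 530.6 = 0.2379.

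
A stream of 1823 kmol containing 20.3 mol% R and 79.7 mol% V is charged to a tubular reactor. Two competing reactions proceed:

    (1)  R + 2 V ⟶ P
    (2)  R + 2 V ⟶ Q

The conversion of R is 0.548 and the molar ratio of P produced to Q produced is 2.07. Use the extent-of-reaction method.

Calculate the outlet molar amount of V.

Conversion of R: R consumed = 0.548 × 370.1 = 202.8 kmol = 1ξ₁ + 1ξ₂.
Selectivity: 1ξ₁ / (1ξ₂) = 2.07 → ξ₁ = 2.07 ξ₂.
Substitute: (1·2.07 + 1) ξ₂ = 202.8 → ξ₂ = 66.06 kmol, ξ₁ = 136.7 kmol.
Outlet amounts (n = n₀ + Σ ν·ξ):
  R: 370.1 − 1(136.7) − 1(66.06) = 167.3
  V: 1453 − 2(136.7) − 2(66.06) = 1047
  P: 0 + 1(136.7) = 136.7
  Q: 0 + 1(66.06) = 66.06

1050 kmol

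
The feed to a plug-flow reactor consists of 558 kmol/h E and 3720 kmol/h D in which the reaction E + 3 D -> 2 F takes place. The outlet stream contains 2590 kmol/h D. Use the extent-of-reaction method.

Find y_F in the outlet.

0.214

For D: n = n₀ − 3ξ → 2590 = 3720 − 3ξ, giving ξ = 376.7 kmol/h.
Outlet amounts (n = n₀ + ν ξ):
  E: 558 − 1(376.7) = 181.3
  D: 3720 − 3(376.7) = 2590
  F: 0 + 2(376.7) = 753.3
Total out = 3525 kmol/h; y_F = 753.3 / 3525 = 0.2137.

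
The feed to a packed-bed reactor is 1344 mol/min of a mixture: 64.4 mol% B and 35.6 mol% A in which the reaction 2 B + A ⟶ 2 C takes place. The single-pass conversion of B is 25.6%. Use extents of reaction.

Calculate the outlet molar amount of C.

222 mol/min

B reacted = 0.256 × 865.5 = 221.6 mol/min; ν_B = −2, so ξ = 221.6/2 = 110.8 mol/min.
Outlet amounts (n = n₀ + ν ξ):
  B: 865.5 − 2(110.8) = 644
  A: 478.5 − 1(110.8) = 367.7
  C: 0 + 2(110.8) = 221.6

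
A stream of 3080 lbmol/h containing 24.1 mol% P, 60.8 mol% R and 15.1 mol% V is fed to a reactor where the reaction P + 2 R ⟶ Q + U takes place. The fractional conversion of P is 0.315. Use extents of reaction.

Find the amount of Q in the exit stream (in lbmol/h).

234 lbmol/h

P reacted = 0.315 × 742.3 = 233.8 lbmol/h; ν_P = −1, so ξ = 233.8/1 = 233.8 lbmol/h.
Outlet amounts (n = n₀ + ν ξ):
  P: 742.3 − 1(233.8) = 508.5
  R: 1873 − 2(233.8) = 1405
  Q: 0 + 1(233.8) = 233.8
  U: 0 + 1(233.8) = 233.8
  V: 465.1 (inert)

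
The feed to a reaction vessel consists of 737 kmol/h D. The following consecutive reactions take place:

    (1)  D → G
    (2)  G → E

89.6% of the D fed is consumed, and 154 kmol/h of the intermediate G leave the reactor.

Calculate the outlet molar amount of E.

506 kmol/h

Conversion of D: D consumed = 1ξ₁ = 0.896 × 737 → ξ₁ = 660.4 kmol/h.
G balance: n_G = 0 + 1ξ₁ − 1ξ₂ = 154 → ξ₂ = (1·660.4 − 154)/1 = 506.4 kmol/h.
Outlet amounts (n = n₀ + Σ ν·ξ):
  D: 737 − 1(660.4) = 76.65
  G: 0 + 1(660.4) − 1(506.4) = 154
  E: 0 + 1(506.4) = 506.4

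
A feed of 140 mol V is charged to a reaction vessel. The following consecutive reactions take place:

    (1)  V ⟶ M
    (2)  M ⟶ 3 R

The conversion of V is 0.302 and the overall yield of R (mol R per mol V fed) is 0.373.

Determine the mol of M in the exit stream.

Conversion of V: V consumed = 1ξ₁ = 0.302 × 140 → ξ₁ = 42.28 mol.
Yield of R: 3ξ₂ / 140 = 0.373 → ξ₂ = 17.41 mol.
Outlet amounts (n = n₀ + Σ ν·ξ):
  V: 140 − 1(42.28) = 97.72
  M: 0 + 1(42.28) − 1(17.41) = 24.87
  R: 0 + 3(17.41) = 52.22

24.9 mol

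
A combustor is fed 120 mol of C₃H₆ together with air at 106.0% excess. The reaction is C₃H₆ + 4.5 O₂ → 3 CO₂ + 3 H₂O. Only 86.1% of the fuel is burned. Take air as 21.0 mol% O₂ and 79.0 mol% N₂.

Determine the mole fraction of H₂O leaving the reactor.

Stoichiometric O₂ = 4.5 × 120 = 540 mol; O₂ fed = 540 × 2.060 = 1112 mol.
N₂ fed = 1112 × 79/21 = 4185 mol.
Fuel reacted = 0.861 × 120 → ξ = 103.3 mol.
Outlet (n = n₀ + ν ξ):
  C₃H₆: 120 − 1(103.3) = 16.68
  O₂: 1112 − 4.5(103.3) = 647.5
  N₂: 4185 (inert)
  CO₂: 0 + 3(103.3) = 310
  H₂O: 0 + 3(103.3) = 310
Total out = 5469 mol; y_H₂O = 310 / 5469 = 0.05668.

0.0567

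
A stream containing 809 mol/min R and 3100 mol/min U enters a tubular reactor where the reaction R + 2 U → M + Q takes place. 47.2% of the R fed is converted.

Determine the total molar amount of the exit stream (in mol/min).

R reacted = 0.472 × 809 = 381.8 mol/min; ν_R = −1, so ξ = 381.8/1 = 381.8 mol/min.
Outlet amounts (n = n₀ + ν ξ):
  R: 809 − 1(381.8) = 427.2
  U: 3100 − 2(381.8) = 2336
  M: 0 + 1(381.8) = 381.8
  Q: 0 + 1(381.8) = 381.8
Total out = 427.2 + 2336 + 381.8 + 381.8 = 3527 mol/min.

3530 mol/min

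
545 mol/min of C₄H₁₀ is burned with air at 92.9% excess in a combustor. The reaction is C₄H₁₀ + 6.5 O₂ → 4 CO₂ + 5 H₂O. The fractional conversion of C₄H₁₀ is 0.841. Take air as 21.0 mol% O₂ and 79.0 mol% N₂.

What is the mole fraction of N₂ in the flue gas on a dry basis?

Stoichiometric O₂ = 6.5 × 545 = 3542 mol/min; O₂ fed = 3542 × 1.929 = 6833 mol/min.
N₂ fed = 6833 × 79/21 = 25710 mol/min.
Fuel reacted = 0.841 × 545 → ξ = 458.3 mol/min.
Outlet (n = n₀ + ν ξ):
  C₄H₁₀: 545 − 1(458.3) = 86.66
  O₂: 6833 − 6.5(458.3) = 3854
  N₂: 25710 (inert)
  CO₂: 0 + 4(458.3) = 1833
  H₂O: 0 + 5(458.3) = 2292
Dry total = 31480 mol/min; y_N₂ (dry) = 25710 / 31480 = 0.8166.

0.817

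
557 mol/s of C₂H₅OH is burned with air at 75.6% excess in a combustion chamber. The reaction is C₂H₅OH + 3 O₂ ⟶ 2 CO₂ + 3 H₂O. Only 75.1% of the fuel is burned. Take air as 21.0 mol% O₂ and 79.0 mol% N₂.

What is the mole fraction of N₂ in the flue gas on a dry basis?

Stoichiometric O₂ = 3 × 557 = 1671 mol/s; O₂ fed = 1671 × 1.756 = 2934 mol/s.
N₂ fed = 2934 × 79/21 = 11040 mol/s.
Fuel reacted = 0.751 × 557 → ξ = 418.3 mol/s.
Outlet (n = n₀ + ν ξ):
  C₂H₅OH: 557 − 1(418.3) = 138.7
  O₂: 2934 − 3(418.3) = 1679
  N₂: 11040 (inert)
  CO₂: 0 + 2(418.3) = 836.6
  H₂O: 0 + 3(418.3) = 1255
Dry total = 13690 mol/s; y_N₂ (dry) = 11040 / 13690 = 0.8061.

0.806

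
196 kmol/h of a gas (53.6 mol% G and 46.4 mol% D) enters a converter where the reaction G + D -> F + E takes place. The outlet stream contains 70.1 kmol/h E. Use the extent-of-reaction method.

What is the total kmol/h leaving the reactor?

For E: n = n₀ + 1ξ → 70.1 = 0 + 1ξ, giving ξ = 70.1 kmol/h.
Outlet amounts (n = n₀ + ν ξ):
  G: 105.1 − 1(70.1) = 34.96
  D: 90.94 − 1(70.1) = 20.84
  F: 0 + 1(70.1) = 70.1
  E: 0 + 1(70.1) = 70.1
Total out = 34.96 + 20.84 + 70.1 + 70.1 = 196 kmol/h.

196 kmol/h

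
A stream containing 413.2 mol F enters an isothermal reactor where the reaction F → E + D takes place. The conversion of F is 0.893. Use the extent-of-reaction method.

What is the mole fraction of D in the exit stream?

F reacted = 0.893 × 413.2 = 369 mol; ν_F = −1, so ξ = 369/1 = 369 mol.
Outlet amounts (n = n₀ + ν ξ):
  F: 413.2 − 1(369) = 44.21
  E: 0 + 1(369) = 369
  D: 0 + 1(369) = 369
Total out = 782.2 mol; y_D = 369 / 782.2 = 0.4717.

0.472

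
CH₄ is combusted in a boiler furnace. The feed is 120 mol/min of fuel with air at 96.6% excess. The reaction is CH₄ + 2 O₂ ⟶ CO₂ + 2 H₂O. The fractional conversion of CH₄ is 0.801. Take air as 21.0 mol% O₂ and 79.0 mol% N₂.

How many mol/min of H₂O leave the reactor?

192 mol/min

Stoichiometric O₂ = 2 × 120 = 240 mol/min; O₂ fed = 240 × 1.966 = 471.8 mol/min.
N₂ fed = 471.8 × 79/21 = 1775 mol/min.
Fuel reacted = 0.801 × 120 → ξ = 96.12 mol/min.
Outlet (n = n₀ + ν ξ):
  CH₄: 120 − 1(96.12) = 23.88
  O₂: 471.8 − 2(96.12) = 279.6
  N₂: 1775 (inert)
  CO₂: 0 + 1(96.12) = 96.12
  H₂O: 0 + 2(96.12) = 192.2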